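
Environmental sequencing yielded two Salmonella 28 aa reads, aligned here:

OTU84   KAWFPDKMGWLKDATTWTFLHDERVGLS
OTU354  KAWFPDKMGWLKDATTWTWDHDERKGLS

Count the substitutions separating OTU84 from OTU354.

3

Mismatches occur at site 19 (F/W), site 20 (L/D), site 25 (V/K).
That gives 3 mismatches out of 28 aligned sites, so the Hamming distance is 3.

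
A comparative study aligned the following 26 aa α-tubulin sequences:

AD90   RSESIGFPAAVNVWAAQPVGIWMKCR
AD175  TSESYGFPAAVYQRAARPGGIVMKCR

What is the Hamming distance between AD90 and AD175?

The sequences differ at positions 1 (R/T), 5 (I/Y), 12 (N/Y), 13 (V/Q), 14 (W/R), 17 (Q/R), 19 (V/G), 22 (W/V).
That gives 8 mismatches out of 26 aligned sites, so the Hamming distance is 8.

8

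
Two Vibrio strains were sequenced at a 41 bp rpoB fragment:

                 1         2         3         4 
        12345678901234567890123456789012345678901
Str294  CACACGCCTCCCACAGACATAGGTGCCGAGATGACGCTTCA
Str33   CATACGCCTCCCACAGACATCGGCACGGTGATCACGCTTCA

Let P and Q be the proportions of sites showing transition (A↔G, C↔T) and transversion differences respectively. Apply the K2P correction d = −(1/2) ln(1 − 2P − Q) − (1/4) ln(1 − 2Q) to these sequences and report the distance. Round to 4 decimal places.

0.1941

Mismatches occur at site 3 (C↔T, transition), site 21 (A↔C, transversion), site 24 (T↔C, transition), site 25 (G↔A, transition), site 27 (C↔G, transversion), site 29 (A↔T, transversion), site 33 (G↔C, transversion).
Of the 7 differences, 3 transitions and 4 transversions over 41 sites: P = 3/41 = 0.073171, Q = 4/41 = 0.097561.
d = −0.5·ln(0.756097) − 0.25·ln(0.804878) = −0.5·(-0.279586) − 0.25·(-0.217065) = 0.1941.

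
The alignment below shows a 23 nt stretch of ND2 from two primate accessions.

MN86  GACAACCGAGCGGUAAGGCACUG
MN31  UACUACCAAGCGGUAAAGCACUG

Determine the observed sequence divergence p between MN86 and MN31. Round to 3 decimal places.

Mismatches occur at site 1 (G→U), site 4 (A→U), site 8 (G→A), site 17 (G→A).
There are 4 differences over 23 sites, so p = 4/23 = 0.174.

0.174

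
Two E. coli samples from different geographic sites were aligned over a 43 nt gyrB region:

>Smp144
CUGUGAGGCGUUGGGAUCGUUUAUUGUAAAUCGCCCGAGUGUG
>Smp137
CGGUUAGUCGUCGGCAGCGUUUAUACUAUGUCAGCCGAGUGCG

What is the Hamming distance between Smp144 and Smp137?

13

Differing sites — 2:U/G; 5:G/U; 8:G/U; 12:U/C; 15:G/C; 17:U/G; 25:U/A; 26:G/C; 29:A/U; 30:A/G; 33:G/A; 34:C/G; 42:U/C.
That gives 13 mismatches out of 43 aligned sites, so the Hamming distance is 13.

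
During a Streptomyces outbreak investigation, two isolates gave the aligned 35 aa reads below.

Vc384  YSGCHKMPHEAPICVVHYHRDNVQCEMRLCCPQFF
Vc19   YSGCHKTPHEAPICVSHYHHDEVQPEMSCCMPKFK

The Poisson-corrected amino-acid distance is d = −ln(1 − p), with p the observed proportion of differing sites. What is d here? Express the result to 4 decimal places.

0.3365

The sequences differ at positions 7 (M/T), 16 (V/S), 20 (R/H), 22 (N/E), 25 (C/P), 28 (R/S), 29 (L/C), 31 (C/M), 33 (Q/K), 35 (F/K).
p = 10/35 = 0.285714.
d = −ln(1 − 0.285714) = −ln(0.714286) = 0.3365.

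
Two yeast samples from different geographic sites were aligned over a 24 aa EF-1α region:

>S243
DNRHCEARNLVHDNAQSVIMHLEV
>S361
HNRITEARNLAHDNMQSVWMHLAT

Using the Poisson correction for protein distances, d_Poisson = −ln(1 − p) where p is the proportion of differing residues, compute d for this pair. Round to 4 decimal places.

0.4055

Mismatches occur at site 1 (D/H), site 4 (H/I), site 5 (C/T), site 11 (V/A), site 15 (A/M), site 19 (I/W), site 23 (E/A), site 24 (V/T).
p = 8/24 = 0.333333.
d = −ln(1 − 0.333333) = −ln(0.666667) = 0.4055.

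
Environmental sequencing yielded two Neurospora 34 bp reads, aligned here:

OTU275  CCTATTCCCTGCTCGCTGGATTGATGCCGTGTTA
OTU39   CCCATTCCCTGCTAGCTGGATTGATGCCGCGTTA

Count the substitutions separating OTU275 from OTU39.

3

The sequences differ at positions 3 (T/C), 14 (C/A), 30 (T/C).
That gives 3 mismatches out of 34 aligned sites, so the Hamming distance is 3.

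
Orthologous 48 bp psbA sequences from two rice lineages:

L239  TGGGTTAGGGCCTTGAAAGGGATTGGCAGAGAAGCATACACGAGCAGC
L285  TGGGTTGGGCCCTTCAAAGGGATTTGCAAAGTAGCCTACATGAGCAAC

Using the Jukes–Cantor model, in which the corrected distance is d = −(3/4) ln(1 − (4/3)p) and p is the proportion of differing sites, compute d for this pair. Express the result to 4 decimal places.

Mismatches occur at site 7 (A/G), site 10 (G/C), site 15 (G/C), site 25 (G/T), site 29 (G/A), site 32 (A/T), site 36 (A/C), site 41 (C/T), site 47 (G/A).
p = 9/48 = 0.187500.
d = −0.75 · ln(1 − (4/3)·0.187500) = −0.75 · ln(0.750000) = −0.75 · (-0.287682) = 0.2158.

0.2158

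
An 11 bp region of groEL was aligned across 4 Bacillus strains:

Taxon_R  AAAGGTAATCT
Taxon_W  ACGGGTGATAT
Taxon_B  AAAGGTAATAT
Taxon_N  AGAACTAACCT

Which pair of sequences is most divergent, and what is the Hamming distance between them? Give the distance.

7

Pairwise Hamming distances:
  Taxon_R vs Taxon_W: 4
  Taxon_R vs Taxon_B: 1
  Taxon_R vs Taxon_N: 4
  Taxon_W vs Taxon_B: 3
  Taxon_W vs Taxon_N: 7
  Taxon_B vs Taxon_N: 5
The largest is 7, between Taxon_W and Taxon_N.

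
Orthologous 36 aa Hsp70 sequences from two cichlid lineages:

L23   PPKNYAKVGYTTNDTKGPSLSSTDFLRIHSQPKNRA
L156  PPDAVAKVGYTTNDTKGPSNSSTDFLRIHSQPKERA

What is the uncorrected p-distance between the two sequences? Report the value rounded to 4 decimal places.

Differing sites — 3:K/D; 4:N/A; 5:Y/V; 20:L/N; 34:N/E.
There are 5 differences over 36 sites, so p = 5/36 = 0.1389.

0.1389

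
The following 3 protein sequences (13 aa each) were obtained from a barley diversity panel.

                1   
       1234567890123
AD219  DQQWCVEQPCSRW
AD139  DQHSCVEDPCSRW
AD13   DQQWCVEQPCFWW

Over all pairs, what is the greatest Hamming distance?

5

Pairwise Hamming distances:
  AD219 vs AD139: 3
  AD219 vs AD13: 2
  AD139 vs AD13: 5
The largest is 5, between AD139 and AD13.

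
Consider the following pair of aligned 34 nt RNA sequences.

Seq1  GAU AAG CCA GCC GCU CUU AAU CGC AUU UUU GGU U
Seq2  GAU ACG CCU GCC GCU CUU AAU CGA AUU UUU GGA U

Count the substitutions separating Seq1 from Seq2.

The sequences differ at positions 5 (A/C), 9 (A/U), 24 (C/A), 33 (U/A).
That gives 4 mismatches out of 34 aligned sites, so the Hamming distance is 4.

4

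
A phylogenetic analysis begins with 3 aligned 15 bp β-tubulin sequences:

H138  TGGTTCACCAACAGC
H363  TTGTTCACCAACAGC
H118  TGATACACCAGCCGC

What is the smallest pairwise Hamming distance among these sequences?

1

Pairwise Hamming distances:
  H138 vs H363: 1
  H138 vs H118: 4
  H363 vs H118: 5
The smallest is 1, between H138 and H363.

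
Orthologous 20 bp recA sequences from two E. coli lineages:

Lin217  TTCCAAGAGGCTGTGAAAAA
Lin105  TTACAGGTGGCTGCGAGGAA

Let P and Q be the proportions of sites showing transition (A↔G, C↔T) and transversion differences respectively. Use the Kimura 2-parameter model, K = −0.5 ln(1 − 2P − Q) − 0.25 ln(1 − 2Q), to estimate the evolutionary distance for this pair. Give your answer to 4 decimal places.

The sequences differ at positions 3 (C/A, transversion), 6 (A/G, transition), 8 (A/T, transversion), 14 (T/C, transition), 17 (A/G, transition), 18 (A/G, transition).
Of the 6 differences, 4 transitions and 2 transversions over 20 sites: P = 4/20 = 0.200000, Q = 2/20 = 0.100000.
d = −0.5·ln(0.500000) − 0.25·ln(0.800000) = −0.5·(-0.693147) − 0.25·(-0.223144) = 0.4024.

0.4024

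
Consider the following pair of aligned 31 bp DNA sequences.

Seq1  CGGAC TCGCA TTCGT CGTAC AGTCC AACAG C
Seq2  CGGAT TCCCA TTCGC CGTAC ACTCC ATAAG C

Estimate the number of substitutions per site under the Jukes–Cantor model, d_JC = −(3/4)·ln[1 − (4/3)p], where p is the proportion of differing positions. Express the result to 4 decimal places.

The sequences differ at positions 5 (C/T), 8 (G/C), 15 (T/C), 22 (G/C), 27 (A/T), 28 (C/A).
p = 6/31 = 0.193548.
d = −0.75 · ln(1 − (4/3)·0.193548) = −0.75 · ln(0.741936) = −0.75 · (-0.298492) = 0.2239.

0.2239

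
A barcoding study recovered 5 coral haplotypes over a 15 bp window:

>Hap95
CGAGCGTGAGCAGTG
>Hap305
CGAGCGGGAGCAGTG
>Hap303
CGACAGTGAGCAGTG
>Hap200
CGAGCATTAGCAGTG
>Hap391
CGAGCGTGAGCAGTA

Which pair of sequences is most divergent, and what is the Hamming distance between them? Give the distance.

4

Pairwise Hamming distances:
  Hap95 vs Hap305: 1
  Hap95 vs Hap303: 2
  Hap95 vs Hap200: 2
  Hap95 vs Hap391: 1
  Hap305 vs Hap303: 3
  Hap305 vs Hap200: 3
  Hap305 vs Hap391: 2
  Hap303 vs Hap200: 4
  Hap303 vs Hap391: 3
  Hap200 vs Hap391: 3
The largest is 4, between Hap303 and Hap200.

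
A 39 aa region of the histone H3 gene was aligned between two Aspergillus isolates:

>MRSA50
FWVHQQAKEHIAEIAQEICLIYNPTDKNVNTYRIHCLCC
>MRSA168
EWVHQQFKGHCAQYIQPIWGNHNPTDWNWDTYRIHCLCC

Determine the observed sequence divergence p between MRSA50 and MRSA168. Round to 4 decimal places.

0.3846

The sequences differ at positions 1 (F/E), 7 (A/F), 9 (E/G), 11 (I/C), 13 (E/Q), 14 (I/Y), 15 (A/I), 17 (E/P), 19 (C/W), 20 (L/G), 21 (I/N), 22 (Y/H), 27 (K/W), 29 (V/W), 30 (N/D).
There are 15 differences over 39 sites, so p = 15/39 = 0.3846.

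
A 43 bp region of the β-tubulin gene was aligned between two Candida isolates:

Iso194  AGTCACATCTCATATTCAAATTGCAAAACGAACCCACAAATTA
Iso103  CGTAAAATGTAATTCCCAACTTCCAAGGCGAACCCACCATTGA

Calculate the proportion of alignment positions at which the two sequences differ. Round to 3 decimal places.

The sequences differ at positions 1 (A/C), 4 (C/A), 6 (C/A), 9 (C/G), 11 (C/A), 14 (A/T), 15 (T/C), 16 (T/C), 20 (A/C), 23 (G/C), 27 (A/G), 28 (A/G), 38 (A/C), 40 (A/T), 42 (T/G).
There are 15 differences over 43 sites, so p = 15/43 = 0.349.

0.349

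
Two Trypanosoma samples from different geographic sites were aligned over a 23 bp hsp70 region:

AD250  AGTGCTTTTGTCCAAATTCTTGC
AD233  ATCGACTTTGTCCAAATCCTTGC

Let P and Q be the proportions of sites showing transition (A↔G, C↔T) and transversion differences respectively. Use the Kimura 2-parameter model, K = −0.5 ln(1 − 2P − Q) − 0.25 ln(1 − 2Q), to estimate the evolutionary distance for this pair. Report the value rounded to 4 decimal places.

The sequences differ at positions 2 (G/T, transversion), 3 (T/C, transition), 5 (C/A, transversion), 6 (T/C, transition), 18 (T/C, transition).
Of the 5 differences, 3 transitions and 2 transversions over 23 sites: P = 3/23 = 0.130435, Q = 2/23 = 0.086957.
d = −0.5·ln(0.652173) − 0.25·ln(0.826086) = −0.5·(-0.427445) − 0.25·(-0.191056) = 0.2615.

0.2615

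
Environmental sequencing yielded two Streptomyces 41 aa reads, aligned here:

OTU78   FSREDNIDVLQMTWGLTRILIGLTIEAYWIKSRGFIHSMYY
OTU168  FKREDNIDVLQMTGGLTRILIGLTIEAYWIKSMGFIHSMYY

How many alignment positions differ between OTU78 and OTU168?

3

The sequences differ at positions 2 (S/K), 14 (W/G), 33 (R/M).
That gives 3 mismatches out of 41 aligned sites, so the Hamming distance is 3.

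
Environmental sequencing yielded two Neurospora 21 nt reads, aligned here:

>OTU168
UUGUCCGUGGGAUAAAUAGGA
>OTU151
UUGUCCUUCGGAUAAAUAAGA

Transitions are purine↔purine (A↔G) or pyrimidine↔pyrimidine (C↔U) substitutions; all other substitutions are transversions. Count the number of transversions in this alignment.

Mismatches occur at site 7 (G→U, transversion), site 9 (G→C, transversion), site 19 (G→A, transition).
Of the 3 differences, 1 transition and 2 transversions, so the answer is 2.

2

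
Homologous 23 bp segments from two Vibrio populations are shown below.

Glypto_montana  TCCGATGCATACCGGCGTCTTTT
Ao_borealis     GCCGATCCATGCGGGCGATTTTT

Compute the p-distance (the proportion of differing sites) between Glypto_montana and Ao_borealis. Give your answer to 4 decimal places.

The sequences differ at positions 1 (T/G), 7 (G/C), 11 (A/G), 13 (C/G), 18 (T/A), 19 (C/T).
There are 6 differences over 23 sites, so p = 6/23 = 0.2609.

0.2609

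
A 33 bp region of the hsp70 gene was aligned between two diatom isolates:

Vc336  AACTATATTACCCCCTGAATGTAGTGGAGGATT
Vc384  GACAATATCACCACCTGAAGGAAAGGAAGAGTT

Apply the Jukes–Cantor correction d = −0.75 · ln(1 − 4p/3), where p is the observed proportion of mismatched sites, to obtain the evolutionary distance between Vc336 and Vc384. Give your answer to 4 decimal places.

0.4408

Mismatches occur at site 1 (A→G), site 4 (T→A), site 9 (T→C), site 13 (C→A), site 20 (T→G), site 22 (T→A), site 24 (G→A), site 25 (T→G), site 27 (G→A), site 30 (G→A), site 31 (A→G).
p = 11/33 = 0.333333.
d = −0.75 · ln(1 − (4/3)·0.333333) = −0.75 · ln(0.555556) = −0.75 · (-0.587786) = 0.4408.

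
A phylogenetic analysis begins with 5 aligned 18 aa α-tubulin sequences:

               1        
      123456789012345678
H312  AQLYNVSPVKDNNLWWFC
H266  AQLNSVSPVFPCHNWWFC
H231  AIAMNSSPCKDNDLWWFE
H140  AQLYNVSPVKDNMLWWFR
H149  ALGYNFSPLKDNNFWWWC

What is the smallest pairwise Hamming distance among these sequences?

Pairwise Hamming distances:
  H312 vs H266: 7
  H312 vs H231: 7
  H312 vs H140: 2
  H312 vs H149: 6
  H266 vs H231: 12
  H266 vs H140: 8
  H266 vs H149: 12
  H231 vs H140: 7
  H231 vs H149: 9
  H140 vs H149: 8
The smallest is 2, between H312 and H140.

2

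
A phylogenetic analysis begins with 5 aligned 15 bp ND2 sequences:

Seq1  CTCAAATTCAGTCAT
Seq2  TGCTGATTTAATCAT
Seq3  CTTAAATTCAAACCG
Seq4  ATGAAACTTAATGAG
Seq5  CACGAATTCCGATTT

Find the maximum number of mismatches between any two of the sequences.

12

Pairwise Hamming distances:
  Seq1 vs Seq2: 6
  Seq1 vs Seq3: 5
  Seq1 vs Seq4: 7
  Seq1 vs Seq5: 6
  Seq2 vs Seq3: 9
  Seq2 vs Seq4: 8
  Seq2 vs Seq5: 10
  Seq3 vs Seq4: 7
  Seq3 vs Seq5: 8
  Seq4 vs Seq5: 12
The largest is 12, between Seq4 and Seq5.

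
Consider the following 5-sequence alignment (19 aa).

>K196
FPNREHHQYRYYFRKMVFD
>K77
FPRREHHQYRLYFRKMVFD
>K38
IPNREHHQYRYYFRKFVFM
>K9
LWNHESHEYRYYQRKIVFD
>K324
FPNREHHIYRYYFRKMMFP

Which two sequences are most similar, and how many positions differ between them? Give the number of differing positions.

2

Pairwise Hamming distances:
  K196 vs K77: 2
  K196 vs K38: 3
  K196 vs K9: 7
  K196 vs K324: 3
  K77 vs K38: 5
  K77 vs K9: 9
  K77 vs K324: 5
  K38 vs K9: 8
  K38 vs K324: 5
  K9 vs K324: 9
The smallest is 2, between K196 and K77.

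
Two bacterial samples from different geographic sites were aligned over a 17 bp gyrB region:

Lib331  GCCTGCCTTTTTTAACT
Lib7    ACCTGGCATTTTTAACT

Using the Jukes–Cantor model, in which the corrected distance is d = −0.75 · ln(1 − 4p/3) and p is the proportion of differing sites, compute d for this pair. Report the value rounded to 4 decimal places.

0.2012

The sequences differ at positions 1 (G/A), 6 (C/G), 8 (T/A).
p = 3/17 = 0.176471.
d = −0.75 · ln(1 − (4/3)·0.176471) = −0.75 · ln(0.764705) = −0.75 · (-0.268265) = 0.2012.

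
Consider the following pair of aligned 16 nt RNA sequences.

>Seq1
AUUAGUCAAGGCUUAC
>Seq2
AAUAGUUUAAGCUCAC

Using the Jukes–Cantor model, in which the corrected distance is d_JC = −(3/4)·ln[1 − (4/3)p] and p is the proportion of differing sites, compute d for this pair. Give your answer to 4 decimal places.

0.4042

Mismatches occur at site 2 (U↔A), site 7 (C↔U), site 8 (A↔U), site 10 (G↔A), site 14 (U↔C).
p = 5/16 = 0.312500.
d = −0.75 · ln(1 − (4/3)·0.312500) = −0.75 · ln(0.583333) = −0.75 · (-0.538997) = 0.4042.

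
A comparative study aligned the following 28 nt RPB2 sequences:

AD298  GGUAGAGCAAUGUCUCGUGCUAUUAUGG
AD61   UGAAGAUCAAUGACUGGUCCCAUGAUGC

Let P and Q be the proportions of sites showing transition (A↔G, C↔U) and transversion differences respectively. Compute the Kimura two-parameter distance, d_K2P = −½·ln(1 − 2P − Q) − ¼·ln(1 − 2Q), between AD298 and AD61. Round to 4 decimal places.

Differing sites — 1:G/U (Tv); 3:U/A (Tv); 7:G/U (Tv); 13:U/A (Tv); 16:C/G (Tv); 19:G/C (Tv); 21:U/C (Ti); 24:U/G (Tv); 28:G/C (Tv).
Of the 9 differences, 1 transition and 8 transversions over 28 sites: P = 1/28 = 0.035714, Q = 8/28 = 0.285714.
d = −0.5·ln(0.642858) − 0.25·ln(0.428572) = −0.5·(-0.441831) − 0.25·(-0.847297) = 0.4327.

0.4327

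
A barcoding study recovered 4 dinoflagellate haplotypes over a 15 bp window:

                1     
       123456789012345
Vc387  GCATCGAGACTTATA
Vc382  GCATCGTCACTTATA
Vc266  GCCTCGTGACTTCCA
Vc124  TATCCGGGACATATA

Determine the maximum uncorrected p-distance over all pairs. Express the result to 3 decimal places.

Pairwise Hamming distances:
  Vc387 vs Vc382: 2
  Vc387 vs Vc266: 4
  Vc387 vs Vc124: 6
  Vc382 vs Vc266: 4
  Vc382 vs Vc124: 7
  Vc266 vs Vc124: 8
The largest is 8 mismatches, between Vc266 and Vc124; p = 8/15 = 0.533.

0.533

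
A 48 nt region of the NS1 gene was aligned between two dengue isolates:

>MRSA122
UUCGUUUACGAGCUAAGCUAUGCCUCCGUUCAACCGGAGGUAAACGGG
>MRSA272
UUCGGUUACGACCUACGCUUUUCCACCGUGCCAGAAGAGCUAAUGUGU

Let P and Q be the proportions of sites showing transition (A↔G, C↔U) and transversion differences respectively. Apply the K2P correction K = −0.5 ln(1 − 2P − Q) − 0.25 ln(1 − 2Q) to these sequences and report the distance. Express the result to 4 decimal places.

0.4638

Differing sites — 5:U/G (Tv); 12:G/C (Tv); 16:A/C (Tv); 20:A/U (Tv); 22:G/U (Tv); 25:U/A (Tv); 30:U/G (Tv); 32:A/C (Tv); 34:C/G (Tv); 35:C/A (Tv); 36:G/A (Ti); 40:G/C (Tv); 44:A/U (Tv); 45:C/G (Tv); 46:G/U (Tv); 48:G/U (Tv).
Of the 16 differences, 1 transition and 15 transversions over 48 sites: P = 1/48 = 0.020833, Q = 15/48 = 0.312500.
d = −0.5·ln(0.645834) − 0.25·ln(0.375000) = −0.5·(-0.437213) − 0.25·(-0.980829) = 0.4638.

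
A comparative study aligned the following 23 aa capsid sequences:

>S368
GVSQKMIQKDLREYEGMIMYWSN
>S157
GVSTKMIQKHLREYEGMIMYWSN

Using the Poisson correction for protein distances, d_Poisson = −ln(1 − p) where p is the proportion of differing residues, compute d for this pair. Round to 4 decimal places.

Mismatches occur at site 4 (Q/T), site 10 (D/H).
p = 2/23 = 0.086957.
d = −ln(1 − 0.086957) = −ln(0.913043) = 0.0910.

0.0910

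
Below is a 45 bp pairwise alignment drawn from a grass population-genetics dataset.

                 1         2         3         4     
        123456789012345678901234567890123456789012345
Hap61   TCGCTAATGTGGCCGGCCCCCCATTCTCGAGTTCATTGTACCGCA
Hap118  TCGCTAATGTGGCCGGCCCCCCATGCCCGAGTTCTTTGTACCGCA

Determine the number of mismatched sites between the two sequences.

3

Differing sites — 25:T/G; 27:T/C; 35:A/T.
That gives 3 mismatches out of 45 aligned sites, so the Hamming distance is 3.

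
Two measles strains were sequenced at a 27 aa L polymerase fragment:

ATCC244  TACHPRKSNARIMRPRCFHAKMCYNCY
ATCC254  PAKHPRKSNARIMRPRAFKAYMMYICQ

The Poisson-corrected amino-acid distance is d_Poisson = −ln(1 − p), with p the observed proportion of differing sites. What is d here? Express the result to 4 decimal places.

0.3514

Differing sites — 1:T/P; 3:C/K; 17:C/A; 19:H/K; 21:K/Y; 23:C/M; 25:N/I; 27:Y/Q.
p = 8/27 = 0.296296.
d = −ln(1 − 0.296296) = −ln(0.703704) = 0.3514.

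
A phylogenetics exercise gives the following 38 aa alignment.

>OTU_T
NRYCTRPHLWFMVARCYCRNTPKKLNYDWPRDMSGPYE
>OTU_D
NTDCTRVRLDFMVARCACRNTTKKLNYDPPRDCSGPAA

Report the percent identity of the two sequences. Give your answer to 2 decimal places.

The sequences differ at positions 2 (R/T), 3 (Y/D), 7 (P/V), 8 (H/R), 10 (W/D), 17 (Y/A), 22 (P/T), 29 (W/P), 33 (M/C), 37 (Y/A), 38 (E/A).
27 of the 38 sites match, so the percent identity is 27/38 × 100 = 71.05%.

71.05%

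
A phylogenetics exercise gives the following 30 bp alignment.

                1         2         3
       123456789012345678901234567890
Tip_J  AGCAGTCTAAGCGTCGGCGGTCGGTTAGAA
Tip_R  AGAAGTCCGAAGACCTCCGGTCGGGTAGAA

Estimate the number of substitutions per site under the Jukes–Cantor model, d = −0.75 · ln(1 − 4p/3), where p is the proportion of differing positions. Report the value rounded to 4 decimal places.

0.4408

Differing sites — 3:C/A; 8:T/C; 9:A/G; 11:G/A; 12:C/G; 13:G/A; 14:T/C; 16:G/T; 17:G/C; 25:T/G.
p = 10/30 = 0.333333.
d = −0.75 · ln(1 − (4/3)·0.333333) = −0.75 · ln(0.555556) = −0.75 · (-0.587786) = 0.4408.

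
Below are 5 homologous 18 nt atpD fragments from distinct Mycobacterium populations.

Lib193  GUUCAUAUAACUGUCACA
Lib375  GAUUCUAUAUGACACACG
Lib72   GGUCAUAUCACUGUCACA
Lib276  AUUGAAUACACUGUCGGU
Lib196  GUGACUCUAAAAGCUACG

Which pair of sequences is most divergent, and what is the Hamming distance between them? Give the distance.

16

Pairwise Hamming distances:
  Lib193 vs Lib375: 9
  Lib193 vs Lib72: 2
  Lib193 vs Lib276: 9
  Lib193 vs Lib196: 9
  Lib375 vs Lib72: 10
  Lib375 vs Lib276: 16
  Lib375 vs Lib196: 9
  Lib72 vs Lib276: 9
  Lib72 vs Lib196: 11
  Lib276 vs Lib196: 15
The largest is 16, between Lib375 and Lib276.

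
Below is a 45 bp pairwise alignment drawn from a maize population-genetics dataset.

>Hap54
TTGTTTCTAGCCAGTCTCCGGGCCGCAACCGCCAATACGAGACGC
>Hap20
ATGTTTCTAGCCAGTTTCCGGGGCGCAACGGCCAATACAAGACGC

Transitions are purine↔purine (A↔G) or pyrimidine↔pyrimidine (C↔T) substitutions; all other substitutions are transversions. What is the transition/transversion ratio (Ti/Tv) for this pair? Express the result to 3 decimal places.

0.667

Differing sites — 1:T/A (Tv); 16:C/T (Ti); 23:C/G (Tv); 30:C/G (Tv); 39:G/A (Ti).
Of the 5 differences, 2 transitions and 3 transversions, so Ti/Tv = 2/3 = 0.667.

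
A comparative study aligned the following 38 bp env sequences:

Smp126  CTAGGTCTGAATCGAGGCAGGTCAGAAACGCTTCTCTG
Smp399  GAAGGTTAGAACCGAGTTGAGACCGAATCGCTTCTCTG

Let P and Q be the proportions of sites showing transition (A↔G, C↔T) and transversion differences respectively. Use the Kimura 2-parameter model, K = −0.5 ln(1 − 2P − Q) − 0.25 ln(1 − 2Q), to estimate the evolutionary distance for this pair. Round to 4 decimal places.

Differing sites — 1:C/G (Tv); 2:T/A (Tv); 7:C/T (Ti); 8:T/A (Tv); 12:T/C (Ti); 17:G/T (Tv); 18:C/T (Ti); 19:A/G (Ti); 20:G/A (Ti); 22:T/A (Tv); 24:A/C (Tv); 28:A/T (Tv).
Of the 12 differences, 5 transitions and 7 transversions over 38 sites: P = 5/38 = 0.131579, Q = 7/38 = 0.184211.
d = −0.5·ln(0.552631) − 0.25·ln(0.631578) = −0.5·(-0.593065) − 0.25·(-0.459534) = 0.4114.

0.4114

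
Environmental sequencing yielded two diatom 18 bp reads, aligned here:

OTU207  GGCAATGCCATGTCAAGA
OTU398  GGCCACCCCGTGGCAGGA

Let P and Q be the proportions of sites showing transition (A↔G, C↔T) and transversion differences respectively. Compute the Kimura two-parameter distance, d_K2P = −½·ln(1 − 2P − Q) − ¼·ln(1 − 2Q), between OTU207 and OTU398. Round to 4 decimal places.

The sequences differ at positions 4 (A/C, transversion), 6 (T/C, transition), 7 (G/C, transversion), 10 (A/G, transition), 13 (T/G, transversion), 16 (A/G, transition).
Of the 6 differences, 3 transitions and 3 transversions over 18 sites: P = 3/18 = 0.166667, Q = 3/18 = 0.166667.
d = −0.5·ln(0.499999) − 0.25·ln(0.666666) = −0.5·(-0.693149) − 0.25·(-0.405466) = 0.4479.

0.4479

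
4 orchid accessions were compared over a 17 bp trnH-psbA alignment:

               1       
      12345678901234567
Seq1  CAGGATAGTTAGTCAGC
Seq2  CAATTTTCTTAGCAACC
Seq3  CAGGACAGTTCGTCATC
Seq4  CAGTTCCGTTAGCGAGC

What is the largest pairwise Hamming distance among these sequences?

10

Pairwise Hamming distances:
  Seq1 vs Seq2: 8
  Seq1 vs Seq3: 3
  Seq1 vs Seq4: 6
  Seq2 vs Seq3: 10
  Seq2 vs Seq4: 6
  Seq3 vs Seq4: 7
The largest is 10, between Seq2 and Seq3.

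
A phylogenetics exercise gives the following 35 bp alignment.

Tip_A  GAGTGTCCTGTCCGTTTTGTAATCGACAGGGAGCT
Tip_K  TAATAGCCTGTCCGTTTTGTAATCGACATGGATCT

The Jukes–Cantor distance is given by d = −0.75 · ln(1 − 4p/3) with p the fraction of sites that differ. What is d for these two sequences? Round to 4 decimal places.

0.1946

Differing sites — 1:G/T; 3:G/A; 5:G/A; 6:T/G; 29:G/T; 33:G/T.
p = 6/35 = 0.171429.
d = −0.75 · ln(1 − (4/3)·0.171429) = −0.75 · ln(0.771428) = −0.75 · (-0.259512) = 0.1946.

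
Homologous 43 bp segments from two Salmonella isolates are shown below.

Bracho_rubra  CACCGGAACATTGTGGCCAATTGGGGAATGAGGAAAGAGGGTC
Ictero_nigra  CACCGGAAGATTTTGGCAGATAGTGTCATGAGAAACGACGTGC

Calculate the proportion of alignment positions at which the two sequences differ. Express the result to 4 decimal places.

Differing sites — 9:C/G; 13:G/T; 18:C/A; 19:A/G; 22:T/A; 24:G/T; 26:G/T; 27:A/C; 33:G/A; 36:A/C; 39:G/C; 41:G/T; 42:T/G.
There are 13 differences over 43 sites, so p = 13/43 = 0.3023.

0.3023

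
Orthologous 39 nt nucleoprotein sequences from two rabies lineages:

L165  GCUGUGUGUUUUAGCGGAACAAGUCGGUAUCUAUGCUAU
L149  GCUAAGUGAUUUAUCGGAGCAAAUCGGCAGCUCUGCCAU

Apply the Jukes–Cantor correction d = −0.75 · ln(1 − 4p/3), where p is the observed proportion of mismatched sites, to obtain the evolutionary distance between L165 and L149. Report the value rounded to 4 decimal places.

0.3138

The sequences differ at positions 4 (G/A), 5 (U/A), 9 (U/A), 14 (G/U), 19 (A/G), 23 (G/A), 28 (U/C), 30 (U/G), 33 (A/C), 37 (U/C).
p = 10/39 = 0.256410.
d = −0.75 · ln(1 − (4/3)·0.256410) = −0.75 · ln(0.658120) = −0.75 · (-0.418368) = 0.3138.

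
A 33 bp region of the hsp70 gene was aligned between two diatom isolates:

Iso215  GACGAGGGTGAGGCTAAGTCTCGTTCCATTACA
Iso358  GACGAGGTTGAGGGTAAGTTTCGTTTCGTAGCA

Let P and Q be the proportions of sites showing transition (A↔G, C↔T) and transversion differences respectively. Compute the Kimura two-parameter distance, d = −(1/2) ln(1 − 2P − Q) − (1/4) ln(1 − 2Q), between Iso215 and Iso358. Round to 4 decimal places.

Differing sites — 8:G/T (Tv); 14:C/G (Tv); 20:C/T (Ti); 26:C/T (Ti); 28:A/G (Ti); 30:T/A (Tv); 31:A/G (Ti).
Of the 7 differences, 4 transitions and 3 transversions over 33 sites: P = 4/33 = 0.121212, Q = 3/33 = 0.090909.
d = −0.5·ln(0.666667) − 0.25·ln(0.818182) = −0.5·(-0.405465) − 0.25·(-0.200670) = 0.2529.

0.2529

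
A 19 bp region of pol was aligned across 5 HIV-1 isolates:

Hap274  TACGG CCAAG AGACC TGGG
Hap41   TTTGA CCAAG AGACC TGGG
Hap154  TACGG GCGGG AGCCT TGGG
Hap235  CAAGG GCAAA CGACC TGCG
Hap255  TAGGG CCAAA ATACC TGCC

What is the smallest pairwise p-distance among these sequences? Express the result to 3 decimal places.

Pairwise Hamming distances:
  Hap274 vs Hap41: 3
  Hap274 vs Hap154: 5
  Hap274 vs Hap235: 6
  Hap274 vs Hap255: 5
  Hap41 vs Hap154: 8
  Hap41 vs Hap235: 8
  Hap41 vs Hap255: 7
  Hap154 vs Hap235: 9
  Hap154 vs Hap255: 10
  Hap235 vs Hap255: 6
The smallest is 3 mismatches, between Hap274 and Hap41; p = 3/19 = 0.158.

0.158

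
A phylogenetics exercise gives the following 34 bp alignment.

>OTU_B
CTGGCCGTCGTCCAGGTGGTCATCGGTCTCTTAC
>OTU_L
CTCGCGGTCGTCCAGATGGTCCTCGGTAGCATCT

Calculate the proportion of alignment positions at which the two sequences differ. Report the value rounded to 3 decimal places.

Differing sites — 3:G/C; 6:C/G; 16:G/A; 22:A/C; 28:C/A; 29:T/G; 31:T/A; 33:A/C; 34:C/T.
There are 9 differences over 34 sites, so p = 9/34 = 0.265.

0.265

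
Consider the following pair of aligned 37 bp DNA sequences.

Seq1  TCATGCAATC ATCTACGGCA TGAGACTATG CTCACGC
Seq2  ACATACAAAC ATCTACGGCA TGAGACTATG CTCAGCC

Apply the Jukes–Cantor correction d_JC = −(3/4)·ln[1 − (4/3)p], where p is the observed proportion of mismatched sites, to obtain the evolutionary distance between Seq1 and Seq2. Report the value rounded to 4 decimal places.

The sequences differ at positions 1 (T/A), 5 (G/A), 9 (T/A), 35 (C/G), 36 (G/C).
p = 5/37 = 0.135135.
d = −0.75 · ln(1 − (4/3)·0.135135) = −0.75 · ln(0.819820) = −0.75 · (-0.198670) = 0.1490.

0.1490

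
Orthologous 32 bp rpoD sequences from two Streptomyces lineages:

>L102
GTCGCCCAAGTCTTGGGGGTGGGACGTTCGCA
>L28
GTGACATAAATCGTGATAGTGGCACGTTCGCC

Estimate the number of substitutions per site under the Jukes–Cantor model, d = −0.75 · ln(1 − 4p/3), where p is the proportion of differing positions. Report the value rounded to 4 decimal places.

0.4598

Differing sites — 3:C/G; 4:G/A; 6:C/A; 7:C/T; 10:G/A; 13:T/G; 16:G/A; 17:G/T; 18:G/A; 23:G/C; 32:A/C.
p = 11/32 = 0.343750.
d = −0.75 · ln(1 − (4/3)·0.343750) = −0.75 · ln(0.541667) = −0.75 · (-0.613104) = 0.4598.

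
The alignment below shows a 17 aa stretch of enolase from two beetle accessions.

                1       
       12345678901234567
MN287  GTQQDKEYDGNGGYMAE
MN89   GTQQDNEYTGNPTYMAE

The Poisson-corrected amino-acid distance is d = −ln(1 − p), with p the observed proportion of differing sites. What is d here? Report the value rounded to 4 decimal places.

0.2683

Differing sites — 6:K/N; 9:D/T; 12:G/P; 13:G/T.
p = 4/17 = 0.235294.
d = −ln(1 − 0.235294) = −ln(0.764706) = 0.2683.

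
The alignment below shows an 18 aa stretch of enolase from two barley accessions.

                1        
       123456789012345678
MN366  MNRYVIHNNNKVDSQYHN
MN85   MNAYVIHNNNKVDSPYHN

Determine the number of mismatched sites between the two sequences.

2

Mismatches occur at site 3 (R→A), site 15 (Q→P).
That gives 2 mismatches out of 18 aligned sites, so the Hamming distance is 2.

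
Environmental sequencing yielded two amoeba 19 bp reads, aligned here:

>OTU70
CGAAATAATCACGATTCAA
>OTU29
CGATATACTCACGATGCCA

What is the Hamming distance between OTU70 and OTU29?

Differing sites — 4:A/T; 8:A/C; 16:T/G; 18:A/C.
That gives 4 mismatches out of 19 aligned sites, so the Hamming distance is 4.

4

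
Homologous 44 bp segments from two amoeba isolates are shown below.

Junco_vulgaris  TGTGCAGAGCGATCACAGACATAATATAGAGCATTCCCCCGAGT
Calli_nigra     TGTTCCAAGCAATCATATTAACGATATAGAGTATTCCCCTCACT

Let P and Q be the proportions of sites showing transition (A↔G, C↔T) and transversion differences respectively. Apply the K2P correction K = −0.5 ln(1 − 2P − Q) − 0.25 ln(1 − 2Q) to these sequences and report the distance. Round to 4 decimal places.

0.4201

The sequences differ at positions 4 (G/T, transversion), 6 (A/C, transversion), 7 (G/A, transition), 11 (G/A, transition), 16 (C/T, transition), 18 (G/T, transversion), 19 (A/T, transversion), 20 (C/A, transversion), 22 (T/C, transition), 23 (A/G, transition), 32 (C/T, transition), 40 (C/T, transition), 41 (G/C, transversion), 43 (G/C, transversion).
Of the 14 differences, 7 transitions and 7 transversions over 44 sites: P = 7/44 = 0.159091, Q = 7/44 = 0.159091.
d = −0.5·ln(0.522727) − 0.25·ln(0.681818) = −0.5·(-0.648696) − 0.25·(-0.382993) = 0.4201.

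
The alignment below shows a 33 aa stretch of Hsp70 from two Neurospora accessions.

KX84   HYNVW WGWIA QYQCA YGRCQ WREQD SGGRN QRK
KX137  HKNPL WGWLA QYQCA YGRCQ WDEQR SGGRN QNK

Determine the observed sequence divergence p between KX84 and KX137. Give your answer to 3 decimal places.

The sequences differ at positions 2 (Y/K), 4 (V/P), 5 (W/L), 9 (I/L), 22 (R/D), 25 (D/R), 32 (R/N).
There are 7 differences over 33 sites, so p = 7/33 = 0.212.

0.212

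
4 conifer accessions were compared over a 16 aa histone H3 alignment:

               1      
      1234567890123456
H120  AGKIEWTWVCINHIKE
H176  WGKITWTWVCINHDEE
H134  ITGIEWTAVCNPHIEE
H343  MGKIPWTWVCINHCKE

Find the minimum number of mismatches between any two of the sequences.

3

Pairwise Hamming distances:
  H120 vs H176: 4
  H120 vs H134: 7
  H120 vs H343: 3
  H176 vs H134: 8
  H176 vs H343: 4
  H134 vs H343: 9
The smallest is 3, between H120 and H343.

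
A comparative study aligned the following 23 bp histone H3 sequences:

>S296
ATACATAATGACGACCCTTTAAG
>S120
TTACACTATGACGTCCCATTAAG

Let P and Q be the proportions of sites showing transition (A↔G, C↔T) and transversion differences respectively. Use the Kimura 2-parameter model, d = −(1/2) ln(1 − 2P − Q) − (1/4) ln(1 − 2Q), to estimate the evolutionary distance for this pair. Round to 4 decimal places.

0.2580

Mismatches occur at site 1 (A→T, transversion), site 6 (T→C, transition), site 7 (A→T, transversion), site 14 (A→T, transversion), site 18 (T→A, transversion).
Of the 5 differences, 1 transition and 4 transversions over 23 sites: P = 1/23 = 0.043478, Q = 4/23 = 0.173913.
d = −0.5·ln(0.739131) − 0.25·ln(0.652174) = −0.5·(-0.302280) − 0.25·(-0.427444) = 0.2580.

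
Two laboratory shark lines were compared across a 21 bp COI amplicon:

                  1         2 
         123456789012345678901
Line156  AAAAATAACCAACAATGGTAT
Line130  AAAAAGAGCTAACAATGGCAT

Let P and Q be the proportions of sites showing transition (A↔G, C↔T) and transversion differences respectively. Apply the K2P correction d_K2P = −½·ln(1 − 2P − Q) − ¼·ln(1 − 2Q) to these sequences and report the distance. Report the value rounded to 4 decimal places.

The sequences differ at positions 6 (T/G, transversion), 8 (A/G, transition), 10 (C/T, transition), 19 (T/C, transition).
Of the 4 differences, 3 transitions and 1 transversion over 21 sites: P = 3/21 = 0.142857, Q = 1/21 = 0.047619.
d = −0.5·ln(0.666667) − 0.25·ln(0.904762) = −0.5·(-0.405465) − 0.25·(-0.100083) = 0.2278.

0.2278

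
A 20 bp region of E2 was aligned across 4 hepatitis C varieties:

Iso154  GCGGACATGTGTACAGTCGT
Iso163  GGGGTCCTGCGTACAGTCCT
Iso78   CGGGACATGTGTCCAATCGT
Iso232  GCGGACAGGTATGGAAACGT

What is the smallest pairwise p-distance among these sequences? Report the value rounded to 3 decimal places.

Pairwise Hamming distances:
  Iso154 vs Iso163: 5
  Iso154 vs Iso78: 4
  Iso154 vs Iso232: 6
  Iso163 vs Iso78: 7
  Iso163 vs Iso232: 11
  Iso78 vs Iso232: 7
The smallest is 4 mismatches, between Iso154 and Iso78; p = 4/20 = 0.200.

0.200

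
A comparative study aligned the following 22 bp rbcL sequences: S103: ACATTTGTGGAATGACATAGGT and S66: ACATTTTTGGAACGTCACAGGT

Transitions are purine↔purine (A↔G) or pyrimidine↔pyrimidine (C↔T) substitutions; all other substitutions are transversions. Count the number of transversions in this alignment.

2

The sequences differ at positions 7 (G/T, transversion), 13 (T/C, transition), 15 (A/T, transversion), 18 (T/C, transition).
Of the 4 differences, 2 transitions and 2 transversions, so the answer is 2.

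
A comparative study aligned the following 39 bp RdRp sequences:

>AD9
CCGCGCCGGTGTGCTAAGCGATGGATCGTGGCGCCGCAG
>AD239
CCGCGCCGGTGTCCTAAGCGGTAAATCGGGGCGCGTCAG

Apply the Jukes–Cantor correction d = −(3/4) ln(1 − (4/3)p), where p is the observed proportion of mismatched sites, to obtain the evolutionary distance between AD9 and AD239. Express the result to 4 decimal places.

The sequences differ at positions 13 (G/C), 21 (A/G), 23 (G/A), 24 (G/A), 29 (T/G), 35 (C/G), 36 (G/T).
p = 7/39 = 0.179487.
d = −0.75 · ln(1 − (4/3)·0.179487) = −0.75 · ln(0.760684) = −0.75 · (-0.273537) = 0.2052.

0.2052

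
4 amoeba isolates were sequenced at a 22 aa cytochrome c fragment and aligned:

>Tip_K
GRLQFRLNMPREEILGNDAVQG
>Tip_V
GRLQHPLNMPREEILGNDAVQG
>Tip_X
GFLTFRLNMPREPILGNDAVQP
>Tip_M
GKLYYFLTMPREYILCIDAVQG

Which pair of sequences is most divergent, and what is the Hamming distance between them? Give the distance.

Pairwise Hamming distances:
  Tip_K vs Tip_V: 2
  Tip_K vs Tip_X: 4
  Tip_K vs Tip_M: 8
  Tip_V vs Tip_X: 6
  Tip_V vs Tip_M: 8
  Tip_X vs Tip_M: 9
The largest is 9, between Tip_X and Tip_M.

9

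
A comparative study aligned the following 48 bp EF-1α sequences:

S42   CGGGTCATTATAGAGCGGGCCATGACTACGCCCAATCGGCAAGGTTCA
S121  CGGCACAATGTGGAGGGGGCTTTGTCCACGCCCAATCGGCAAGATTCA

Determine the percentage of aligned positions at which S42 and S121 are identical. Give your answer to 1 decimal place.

77.1%

Differing sites — 4:G/C; 5:T/A; 8:T/A; 10:A/G; 12:A/G; 16:C/G; 21:C/T; 22:A/T; 25:A/T; 27:T/C; 44:G/A.
37 of the 48 sites match, so the percent identity is 37/48 × 100 = 77.1%.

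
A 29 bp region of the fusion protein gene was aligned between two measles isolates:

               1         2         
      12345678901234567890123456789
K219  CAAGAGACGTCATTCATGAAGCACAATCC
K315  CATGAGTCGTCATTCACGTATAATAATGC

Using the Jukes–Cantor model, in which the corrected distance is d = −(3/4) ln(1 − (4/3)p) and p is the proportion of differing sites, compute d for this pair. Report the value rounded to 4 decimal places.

0.3439

Differing sites — 3:A/T; 7:A/T; 17:T/C; 19:A/T; 21:G/T; 22:C/A; 24:C/T; 28:C/G.
p = 8/29 = 0.275862.
d = −0.75 · ln(1 − (4/3)·0.275862) = −0.75 · ln(0.632184) = −0.75 · (-0.458575) = 0.3439.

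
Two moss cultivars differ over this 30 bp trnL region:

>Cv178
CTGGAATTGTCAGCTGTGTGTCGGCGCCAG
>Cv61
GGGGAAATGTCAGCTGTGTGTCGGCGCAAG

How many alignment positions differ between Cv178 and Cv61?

4

Mismatches occur at site 1 (C→G), site 2 (T→G), site 7 (T→A), site 28 (C→A).
That gives 4 mismatches out of 30 aligned sites, so the Hamming distance is 4.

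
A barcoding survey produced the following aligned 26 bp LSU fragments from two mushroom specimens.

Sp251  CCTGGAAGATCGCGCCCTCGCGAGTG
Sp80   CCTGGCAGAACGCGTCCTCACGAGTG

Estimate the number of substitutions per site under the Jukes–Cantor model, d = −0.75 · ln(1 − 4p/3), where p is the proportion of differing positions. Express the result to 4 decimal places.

Differing sites — 6:A/C; 10:T/A; 15:C/T; 20:G/A.
p = 4/26 = 0.153846.
d = −0.75 · ln(1 − (4/3)·0.153846) = −0.75 · ln(0.794872) = −0.75 · (-0.229574) = 0.1722.

0.1722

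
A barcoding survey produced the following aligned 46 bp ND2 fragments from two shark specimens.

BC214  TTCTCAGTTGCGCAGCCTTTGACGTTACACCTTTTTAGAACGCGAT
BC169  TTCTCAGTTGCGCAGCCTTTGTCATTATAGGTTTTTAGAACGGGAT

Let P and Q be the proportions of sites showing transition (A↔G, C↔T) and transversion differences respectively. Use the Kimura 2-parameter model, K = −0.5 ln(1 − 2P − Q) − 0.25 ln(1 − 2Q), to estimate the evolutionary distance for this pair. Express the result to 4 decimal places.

0.1433

The sequences differ at positions 22 (A/T, transversion), 24 (G/A, transition), 28 (C/T, transition), 30 (C/G, transversion), 31 (C/G, transversion), 43 (C/G, transversion).
Of the 6 differences, 2 transitions and 4 transversions over 46 sites: P = 2/46 = 0.043478, Q = 4/46 = 0.086957.
d = −0.5·ln(0.826087) − 0.25·ln(0.826086) = −0.5·(-0.191055) − 0.25·(-0.191056) = 0.1433.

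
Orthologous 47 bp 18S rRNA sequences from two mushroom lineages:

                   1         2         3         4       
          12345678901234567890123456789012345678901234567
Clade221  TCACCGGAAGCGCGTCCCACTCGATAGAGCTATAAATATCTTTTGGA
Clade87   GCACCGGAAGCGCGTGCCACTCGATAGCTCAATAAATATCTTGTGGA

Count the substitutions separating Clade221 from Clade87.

Differing sites — 1:T/G; 16:C/G; 28:A/C; 29:G/T; 31:T/A; 43:T/G.
That gives 6 mismatches out of 47 aligned sites, so the Hamming distance is 6.

6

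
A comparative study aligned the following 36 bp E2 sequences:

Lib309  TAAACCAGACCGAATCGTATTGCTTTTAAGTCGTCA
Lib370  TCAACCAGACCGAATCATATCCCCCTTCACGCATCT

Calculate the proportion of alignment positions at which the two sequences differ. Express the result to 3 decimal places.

Differing sites — 2:A/C; 17:G/A; 21:T/C; 22:G/C; 24:T/C; 25:T/C; 28:A/C; 30:G/C; 31:T/G; 33:G/A; 36:A/T.
There are 11 differences over 36 sites, so p = 11/36 = 0.306.

0.306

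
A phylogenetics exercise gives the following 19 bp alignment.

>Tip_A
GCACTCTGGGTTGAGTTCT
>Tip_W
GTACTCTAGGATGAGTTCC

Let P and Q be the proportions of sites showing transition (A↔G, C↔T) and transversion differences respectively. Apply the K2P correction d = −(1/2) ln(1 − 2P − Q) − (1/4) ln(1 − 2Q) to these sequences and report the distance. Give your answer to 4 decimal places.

Mismatches occur at site 2 (C↔T, transition), site 8 (G↔A, transition), site 11 (T↔A, transversion), site 19 (T↔C, transition).
Of the 4 differences, 3 transitions and 1 transversion over 19 sites: P = 3/19 = 0.157895, Q = 1/19 = 0.052632.
d = −0.5·ln(0.631578) − 0.25·ln(0.894736) = −0.5·(-0.459534) − 0.25·(-0.111227) = 0.2576.

0.2576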